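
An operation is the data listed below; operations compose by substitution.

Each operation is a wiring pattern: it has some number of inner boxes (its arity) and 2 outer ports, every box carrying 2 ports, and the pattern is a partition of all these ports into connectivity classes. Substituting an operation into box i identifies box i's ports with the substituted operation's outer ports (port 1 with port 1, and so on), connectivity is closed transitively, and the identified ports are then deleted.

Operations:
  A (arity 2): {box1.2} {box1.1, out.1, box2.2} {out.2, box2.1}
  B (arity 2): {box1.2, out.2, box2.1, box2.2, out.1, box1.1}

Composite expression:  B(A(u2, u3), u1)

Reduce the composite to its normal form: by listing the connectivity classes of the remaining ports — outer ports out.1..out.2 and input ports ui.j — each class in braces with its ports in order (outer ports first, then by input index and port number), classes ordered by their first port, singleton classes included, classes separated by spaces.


{out.1, out.2, u1.1, u1.2, u2.1, u3.1, u3.2} {u2.2}

Connectivity passes through glued B-boundaries; trace each wire chain.
A over (u2, u3) gives {out.1, u2.1, u3.2} {out.2, u3.1} {u2.2}, out.j being that stage's outer ports
B over (u2, u3, u1) gives {out.1, out.2, u1.1, u1.2, u2.1, u3.1, u3.2} {u2.2}, out.j being that stage's outer ports


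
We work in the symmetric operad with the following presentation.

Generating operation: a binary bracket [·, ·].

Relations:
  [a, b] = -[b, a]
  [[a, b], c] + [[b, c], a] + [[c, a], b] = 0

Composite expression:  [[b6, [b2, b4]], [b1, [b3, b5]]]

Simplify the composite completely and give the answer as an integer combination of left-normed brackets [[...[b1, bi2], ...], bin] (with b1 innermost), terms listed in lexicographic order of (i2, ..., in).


[[[[[b1, b3], b5], b2], b4], b6] - [[[[[b1, b3], b5], b4], b2], b6] - [[[[[b1, b3], b5], b6], b2], b4] + [[[[[b1, b3], b5], b6], b4], b2] - [[[[[b1, b5], b3], b2], b4], b6] + [[[[[b1, b5], b3], b4], b2], b6] + [[[[[b1, b5], b3], b6], b2], b4] - [[[[[b1, b5], b3], b6], b4], b2]

Skip Jacobi rewriting: expand, keep b1-initial words, read off terms.
Composite bracket: [[b6, [b2, b4]], [b1, [b3, b5]]]
Each bracket splits as ab - ba, giving 32 signed words (2^5 = 32).
Coefficients come from the b1-initial words:
  the word b1b3b5b2b4b6 carries sign +1 and contributes +[[[[[b1, b3], b5], b2], b4], b6]
  the word b1b3b5b4b2b6 carries sign -1 and contributes -[[[[[b1, b3], b5], b4], b2], b6]
  the word b1b3b5b6b2b4 carries sign -1 and contributes -[[[[[b1, b3], b5], b6], b2], b4]
  the word b1b3b5b6b4b2 carries sign +1 and contributes +[[[[[b1, b3], b5], b6], b4], b2]
  the word b1b5b3b2b4b6 carries sign -1 and contributes -[[[[[b1, b5], b3], b2], b4], b6]
  the word b1b5b3b4b2b6 carries sign +1 and contributes +[[[[[b1, b5], b3], b4], b2], b6]
  the word b1b5b3b6b2b4 carries sign +1 and contributes +[[[[[b1, b5], b3], b6], b2], b4]
  the word b1b5b3b6b4b2 carries sign -1 and contributes -[[[[[b1, b5], b3], b6], b4], b2]


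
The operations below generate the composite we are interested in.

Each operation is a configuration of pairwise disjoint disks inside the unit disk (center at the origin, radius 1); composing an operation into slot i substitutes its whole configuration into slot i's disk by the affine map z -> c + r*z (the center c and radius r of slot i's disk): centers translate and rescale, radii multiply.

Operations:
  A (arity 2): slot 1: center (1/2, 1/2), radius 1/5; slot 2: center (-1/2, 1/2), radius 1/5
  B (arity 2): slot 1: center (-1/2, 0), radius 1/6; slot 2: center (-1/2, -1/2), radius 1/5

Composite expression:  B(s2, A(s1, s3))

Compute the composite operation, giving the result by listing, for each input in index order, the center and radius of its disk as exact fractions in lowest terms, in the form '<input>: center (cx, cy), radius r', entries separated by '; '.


s1: center (-2/5, -2/5), radius 1/25; s2: center (-1/2, 0), radius 1/6; s3: center (-3/5, -2/5), radius 1/25

Affine substitution under B: radii multiply and s-centers shift.
s2: after 1 affine step, its disk has center (-1/2, 0), radius 1/6
s1: after 2 affine steps, its disk has center (-2/5, -2/5), radius 1/25
s3: after 2 affine steps, its disk has center (-3/5, -2/5), radius 1/25


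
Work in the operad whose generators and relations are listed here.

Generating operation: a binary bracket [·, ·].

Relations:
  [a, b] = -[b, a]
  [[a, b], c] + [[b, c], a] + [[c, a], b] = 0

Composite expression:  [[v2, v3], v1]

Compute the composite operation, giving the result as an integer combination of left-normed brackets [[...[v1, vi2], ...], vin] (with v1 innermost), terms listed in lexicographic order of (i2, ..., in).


-[[v1, v2], v3] + [[v1, v3], v2]

Left-normed coefficients sit on the v1-initial expansion words.
Composite bracket: [[v2, v3], v1]
Under [a, b] = ab - ba we get 4 signed associative words (2^2 = 4).
Keep just the words that open with v1:
  v1v2v3 (sign -1) contributes -[[v1, v2], v3]
  v1v3v2 (sign +1) contributes +[[v1, v3], v2]


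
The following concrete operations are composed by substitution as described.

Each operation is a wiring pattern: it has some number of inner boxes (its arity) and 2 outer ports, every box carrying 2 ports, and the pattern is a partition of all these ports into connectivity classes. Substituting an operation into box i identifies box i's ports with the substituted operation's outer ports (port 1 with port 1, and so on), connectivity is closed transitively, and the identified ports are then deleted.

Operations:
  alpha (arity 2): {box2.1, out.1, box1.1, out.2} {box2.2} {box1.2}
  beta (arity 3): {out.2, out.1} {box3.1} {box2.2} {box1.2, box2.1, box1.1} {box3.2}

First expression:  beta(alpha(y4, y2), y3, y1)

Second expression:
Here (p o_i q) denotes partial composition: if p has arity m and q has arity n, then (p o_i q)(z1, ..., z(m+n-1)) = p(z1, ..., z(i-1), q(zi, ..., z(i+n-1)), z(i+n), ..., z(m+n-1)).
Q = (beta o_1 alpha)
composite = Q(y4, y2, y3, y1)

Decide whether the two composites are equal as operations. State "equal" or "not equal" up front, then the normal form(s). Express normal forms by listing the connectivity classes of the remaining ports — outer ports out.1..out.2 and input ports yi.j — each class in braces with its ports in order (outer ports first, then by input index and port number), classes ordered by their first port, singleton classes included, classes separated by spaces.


equal; both compose to {out.1, out.2} {y1.1} {y1.2} {y2.1, y3.1, y4.1} {y2.2} {y3.2} {y4.2}


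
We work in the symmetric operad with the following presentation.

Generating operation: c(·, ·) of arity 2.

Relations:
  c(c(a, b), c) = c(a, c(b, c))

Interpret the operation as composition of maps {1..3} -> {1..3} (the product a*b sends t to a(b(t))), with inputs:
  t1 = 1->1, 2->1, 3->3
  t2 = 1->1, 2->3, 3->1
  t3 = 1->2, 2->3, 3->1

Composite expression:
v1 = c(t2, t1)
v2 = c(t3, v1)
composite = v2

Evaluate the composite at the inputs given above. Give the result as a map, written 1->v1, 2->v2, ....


c(t2, t1) = 1->1, 2->1, 3->1
c(t3, c(t2, t1)) = 1->2, 2->2, 3->2

1->2, 2->2, 3->2


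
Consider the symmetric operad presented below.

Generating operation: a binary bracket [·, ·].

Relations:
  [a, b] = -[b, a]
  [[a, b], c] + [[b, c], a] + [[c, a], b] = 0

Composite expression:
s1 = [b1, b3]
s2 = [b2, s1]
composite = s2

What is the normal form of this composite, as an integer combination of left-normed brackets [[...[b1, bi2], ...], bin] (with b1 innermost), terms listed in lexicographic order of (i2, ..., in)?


-[[b1, b3], b2]

Antisymmetry and Jacobi reduce to b1-anchored left-normed brackets.
Composite bracket: [b2, [b1, b3]]
The bracket unfolds into 4 signed words via [a, b] = ab - ba (2^2 = 4).
Keep just the words that open with b1:
  b1b3b2 appears with sign -1, giving the term -[[b1, b3], b2]


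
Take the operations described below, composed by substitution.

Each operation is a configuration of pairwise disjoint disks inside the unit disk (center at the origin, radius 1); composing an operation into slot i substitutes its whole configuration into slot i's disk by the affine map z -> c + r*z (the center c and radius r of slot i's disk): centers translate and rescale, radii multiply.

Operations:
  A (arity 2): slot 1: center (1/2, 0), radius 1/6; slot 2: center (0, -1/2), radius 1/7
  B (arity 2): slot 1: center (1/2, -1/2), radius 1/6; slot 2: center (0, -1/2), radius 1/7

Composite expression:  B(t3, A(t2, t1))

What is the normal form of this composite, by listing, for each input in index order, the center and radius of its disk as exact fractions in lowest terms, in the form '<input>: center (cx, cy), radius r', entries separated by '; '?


t1: center (0, -4/7), radius 1/49; t2: center (1/14, -1/2), radius 1/42; t3: center (1/2, -1/2), radius 1/6

Nesting under B composes maps z -> c + r*z down each t-path.
tracing t3 down its 1-map path: center (1/2, -1/2), radius 1/6
tracing t2 down its 2-map path: center (1/14, -1/2), radius 1/42
tracing t1 down its 2-map path: center (0, -4/7), radius 1/49


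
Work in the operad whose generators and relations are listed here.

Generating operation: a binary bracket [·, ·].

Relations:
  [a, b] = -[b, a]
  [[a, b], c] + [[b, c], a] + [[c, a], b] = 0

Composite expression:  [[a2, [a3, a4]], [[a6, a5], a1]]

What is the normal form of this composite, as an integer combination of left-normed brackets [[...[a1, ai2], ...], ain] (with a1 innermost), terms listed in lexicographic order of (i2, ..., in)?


A multilinear Lie element is pinned by a1-initial words (a1 innermost).
Composite bracket: [[a2, [a3, a4]], [[a6, a5], a1]]
Applying ab - ba throughout gives 32 signed words (2^5 = 32).
The a1-initial words carry the normal form:
  from a1a5a6a2a3a4, sign -1: term -[[[[[a1, a5], a6], a2], a3], a4]
  from a1a5a6a2a4a3, sign +1: term +[[[[[a1, a5], a6], a2], a4], a3]
  from a1a5a6a3a4a2, sign +1: term +[[[[[a1, a5], a6], a3], a4], a2]
  from a1a5a6a4a3a2, sign -1: term -[[[[[a1, a5], a6], a4], a3], a2]
  from a1a6a5a2a3a4, sign +1: term +[[[[[a1, a6], a5], a2], a3], a4]
  from a1a6a5a2a4a3, sign -1: term -[[[[[a1, a6], a5], a2], a4], a3]
  from a1a6a5a3a4a2, sign -1: term -[[[[[a1, a6], a5], a3], a4], a2]
  from a1a6a5a4a3a2, sign +1: term +[[[[[a1, a6], a5], a4], a3], a2]

-[[[[[a1, a5], a6], a2], a3], a4] + [[[[[a1, a5], a6], a2], a4], a3] + [[[[[a1, a5], a6], a3], a4], a2] - [[[[[a1, a5], a6], a4], a3], a2] + [[[[[a1, a6], a5], a2], a3], a4] - [[[[[a1, a6], a5], a2], a4], a3] - [[[[[a1, a6], a5], a3], a4], a2] + [[[[[a1, a6], a5], a4], a3], a2]


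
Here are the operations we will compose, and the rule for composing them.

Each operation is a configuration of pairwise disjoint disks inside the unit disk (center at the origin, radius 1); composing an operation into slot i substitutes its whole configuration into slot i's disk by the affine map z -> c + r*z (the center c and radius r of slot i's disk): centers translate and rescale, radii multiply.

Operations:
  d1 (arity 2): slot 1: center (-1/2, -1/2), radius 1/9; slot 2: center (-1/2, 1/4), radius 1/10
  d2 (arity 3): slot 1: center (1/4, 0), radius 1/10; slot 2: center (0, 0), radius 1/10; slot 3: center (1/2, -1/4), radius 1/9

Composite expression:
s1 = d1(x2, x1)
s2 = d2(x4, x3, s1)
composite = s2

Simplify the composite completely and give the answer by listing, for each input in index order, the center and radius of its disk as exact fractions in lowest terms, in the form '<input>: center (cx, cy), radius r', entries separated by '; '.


x1: center (4/9, -2/9), radius 1/90; x2: center (4/9, -11/36), radius 1/81; x3: center (0, 0), radius 1/10; x4: center (1/4, 0), radius 1/10


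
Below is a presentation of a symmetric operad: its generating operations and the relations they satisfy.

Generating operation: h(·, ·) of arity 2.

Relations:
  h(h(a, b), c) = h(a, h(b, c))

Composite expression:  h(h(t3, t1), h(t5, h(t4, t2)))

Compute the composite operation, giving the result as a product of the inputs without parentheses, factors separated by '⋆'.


Under associativity of h, the answer is the t's in reading order.
h(t3, t1) reduces to t3 ⋆ t1
h(t4, t2) reduces to t4 ⋆ t2
h(t5, h(t4, t2)) reduces to t5 ⋆ t4 ⋆ t2
h(h(t3, t1), h(t5, h(t4, t2))) reduces to t3 ⋆ t1 ⋆ t5 ⋆ t4 ⋆ t2

t3 ⋆ t1 ⋆ t5 ⋆ t4 ⋆ t2


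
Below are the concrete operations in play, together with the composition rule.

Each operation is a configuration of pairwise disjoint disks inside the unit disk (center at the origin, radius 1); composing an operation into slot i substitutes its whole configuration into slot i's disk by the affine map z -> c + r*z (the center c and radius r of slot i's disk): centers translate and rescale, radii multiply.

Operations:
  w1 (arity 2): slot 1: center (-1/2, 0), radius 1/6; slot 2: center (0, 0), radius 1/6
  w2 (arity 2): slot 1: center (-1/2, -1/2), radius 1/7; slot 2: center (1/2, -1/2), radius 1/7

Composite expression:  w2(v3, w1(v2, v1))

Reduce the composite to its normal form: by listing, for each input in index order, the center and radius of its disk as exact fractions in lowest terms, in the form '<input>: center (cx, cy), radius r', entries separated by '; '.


Each v-disk chains the slot maps above it in w2; radii multiply.
for v3, the 1-step affine chain lands on center (-1/2, -1/2), radius 1/7
for v2, the 2-step affine chain lands on center (3/7, -1/2), radius 1/42
for v1, the 2-step affine chain lands on center (1/2, -1/2), radius 1/42

v1: center (1/2, -1/2), radius 1/42; v2: center (3/7, -1/2), radius 1/42; v3: center (-1/2, -1/2), radius 1/7


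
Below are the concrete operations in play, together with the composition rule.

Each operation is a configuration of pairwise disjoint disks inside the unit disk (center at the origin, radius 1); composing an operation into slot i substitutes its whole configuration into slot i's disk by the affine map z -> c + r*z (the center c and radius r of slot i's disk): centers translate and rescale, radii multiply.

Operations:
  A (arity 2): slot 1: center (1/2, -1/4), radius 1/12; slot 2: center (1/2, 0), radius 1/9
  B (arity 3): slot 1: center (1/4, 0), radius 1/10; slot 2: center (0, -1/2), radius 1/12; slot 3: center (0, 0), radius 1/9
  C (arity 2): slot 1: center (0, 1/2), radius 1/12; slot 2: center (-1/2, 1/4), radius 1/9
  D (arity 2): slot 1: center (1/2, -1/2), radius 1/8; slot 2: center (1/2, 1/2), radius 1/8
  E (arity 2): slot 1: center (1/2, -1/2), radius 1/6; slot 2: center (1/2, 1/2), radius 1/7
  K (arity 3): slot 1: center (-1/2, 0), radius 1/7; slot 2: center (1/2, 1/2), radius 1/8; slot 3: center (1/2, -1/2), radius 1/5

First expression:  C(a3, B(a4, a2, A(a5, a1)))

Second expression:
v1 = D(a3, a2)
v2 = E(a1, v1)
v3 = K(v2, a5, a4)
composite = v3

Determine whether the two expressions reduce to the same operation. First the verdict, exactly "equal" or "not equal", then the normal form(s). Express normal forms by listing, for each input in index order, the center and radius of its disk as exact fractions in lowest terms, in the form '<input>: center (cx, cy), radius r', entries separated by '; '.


not equal; the first gives a1: center (-40/81, 1/4), radius 1/729; a2: center (-1/2, 7/36), radius 1/108; a3: center (0, 1/2), radius 1/12; a4: center (-17/36, 1/4), radius 1/90; a5: center (-40/81, 20/81), radius 1/972 and the second a1: center (-3/7, -1/14), radius 1/42; a2: center (-41/98, 4/49), radius 1/392; a3: center (-41/98, 3/49), radius 1/392; a4: center (1/2, -1/2), radius 1/5; a5: center (1/2, 1/2), radius 1/8

Normal form of the first expression: a1: center (-40/81, 1/4), radius 1/729; a2: center (-1/2, 7/36), radius 1/108; a3: center (0, 1/2), radius 1/12; a4: center (-17/36, 1/4), radius 1/90; a5: center (-40/81, 20/81), radius 1/972
Normal form of the second expression: a1: center (-3/7, -1/14), radius 1/42; a2: center (-41/98, 4/49), radius 1/392; a3: center (-41/98, 3/49), radius 1/392; a4: center (1/2, -1/2), radius 1/5; a5: center (1/2, 1/2), radius 1/8
No match — not equal.


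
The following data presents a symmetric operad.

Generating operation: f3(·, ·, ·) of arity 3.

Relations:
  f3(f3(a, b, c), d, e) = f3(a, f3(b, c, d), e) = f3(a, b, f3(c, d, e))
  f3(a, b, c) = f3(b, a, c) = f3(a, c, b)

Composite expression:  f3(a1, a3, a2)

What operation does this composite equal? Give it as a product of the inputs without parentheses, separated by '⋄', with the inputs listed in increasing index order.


a1 ⋄ a2 ⋄ a3

Both nesting and order wash out for f3; what remains is which a's occur.
f3(a1, a3, a2) collapses to a1 ⋄ a3 ⋄ a2
commutativity sorts the factors: a1 ⋄ a2 ⋄ a3


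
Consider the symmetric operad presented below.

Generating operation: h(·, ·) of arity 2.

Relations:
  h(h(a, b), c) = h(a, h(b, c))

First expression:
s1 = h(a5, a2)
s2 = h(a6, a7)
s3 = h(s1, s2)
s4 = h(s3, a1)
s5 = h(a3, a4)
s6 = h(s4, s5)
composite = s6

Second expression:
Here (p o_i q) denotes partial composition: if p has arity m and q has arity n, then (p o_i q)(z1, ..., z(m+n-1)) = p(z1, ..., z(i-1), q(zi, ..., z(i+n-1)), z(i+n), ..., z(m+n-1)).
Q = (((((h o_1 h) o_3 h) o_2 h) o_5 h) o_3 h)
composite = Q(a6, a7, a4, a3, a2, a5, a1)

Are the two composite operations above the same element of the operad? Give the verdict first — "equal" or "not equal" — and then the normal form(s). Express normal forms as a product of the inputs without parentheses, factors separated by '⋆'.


not equal: they reduce to a5 ⋆ a2 ⋆ a6 ⋆ a7 ⋆ a1 ⋆ a3 ⋆ a4 and a6 ⋆ a7 ⋆ a4 ⋆ a3 ⋆ a2 ⋆ a5 ⋆ a1

Reducing the first expression gives a5 ⋆ a2 ⋆ a6 ⋆ a7 ⋆ a1 ⋆ a3 ⋆ a4
Reducing the second expression gives a6 ⋆ a7 ⋆ a4 ⋆ a3 ⋆ a2 ⋆ a5 ⋆ a1
No match — not equal.


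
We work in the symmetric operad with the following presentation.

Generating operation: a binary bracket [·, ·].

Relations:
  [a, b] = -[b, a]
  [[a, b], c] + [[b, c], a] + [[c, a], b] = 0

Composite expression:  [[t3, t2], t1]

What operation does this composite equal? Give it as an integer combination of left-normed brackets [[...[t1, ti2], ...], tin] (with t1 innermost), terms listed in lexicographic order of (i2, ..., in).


Antisymmetry and Jacobi reduce to t1-anchored left-normed brackets.
Composite bracket: [[t3, t2], t1]
Under [a, b] = ab - ba we get 4 signed associative words (2^2 = 4).
Only words starting with t1 matter:
  t1t2t3 appears with sign +1, giving the term +[[t1, t2], t3]
  t1t3t2 appears with sign -1, giving the term -[[t1, t3], t2]

[[t1, t2], t3] - [[t1, t3], t2]


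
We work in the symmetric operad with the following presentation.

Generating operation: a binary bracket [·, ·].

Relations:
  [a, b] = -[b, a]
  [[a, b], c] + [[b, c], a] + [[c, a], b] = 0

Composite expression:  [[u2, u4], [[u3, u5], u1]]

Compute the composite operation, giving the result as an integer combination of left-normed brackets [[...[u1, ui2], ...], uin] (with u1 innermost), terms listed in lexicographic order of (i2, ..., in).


[[[[u1, u3], u5], u2], u4] - [[[[u1, u3], u5], u4], u2] - [[[[u1, u5], u3], u2], u4] + [[[[u1, u5], u3], u4], u2]

Expand each bracket as ab - ba; the u1-initial words give the coefficients.
Composite bracket: [[u2, u4], [[u3, u5], u1]]
Expanding via [a, b] = ab - ba: 16 signed words (2^4 = 16).
Coefficients come from the u1-initial words:
  the word u1u3u5u2u4 carries sign +1 and contributes +[[[[u1, u3], u5], u2], u4]
  the word u1u3u5u4u2 carries sign -1 and contributes -[[[[u1, u3], u5], u4], u2]
  the word u1u5u3u2u4 carries sign -1 and contributes -[[[[u1, u5], u3], u2], u4]
  the word u1u5u3u4u2 carries sign +1 and contributes +[[[[u1, u5], u3], u4], u2]


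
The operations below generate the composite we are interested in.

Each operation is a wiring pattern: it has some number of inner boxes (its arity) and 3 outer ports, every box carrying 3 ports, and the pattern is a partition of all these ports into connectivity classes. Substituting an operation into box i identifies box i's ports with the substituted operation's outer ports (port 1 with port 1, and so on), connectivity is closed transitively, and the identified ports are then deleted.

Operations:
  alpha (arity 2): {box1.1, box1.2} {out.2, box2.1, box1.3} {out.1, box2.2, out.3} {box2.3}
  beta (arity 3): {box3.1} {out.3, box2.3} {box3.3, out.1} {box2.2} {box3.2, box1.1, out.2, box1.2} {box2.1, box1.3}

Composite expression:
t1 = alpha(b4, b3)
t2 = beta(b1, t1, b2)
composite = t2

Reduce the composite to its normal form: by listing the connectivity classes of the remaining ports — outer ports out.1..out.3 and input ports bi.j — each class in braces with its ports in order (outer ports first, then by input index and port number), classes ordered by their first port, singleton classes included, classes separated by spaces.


{out.1, b2.3} {out.2, b1.1, b1.2, b2.2} {out.3, b1.3, b3.2} {b2.1} {b3.1, b4.3} {b3.3} {b4.1, b4.2}

Reachability decides: close wires over beta-identified ports.
after alpha, the pattern on (b4, b3) reads {out.1, out.3, b3.2} {out.2, b3.1, b4.3} {b3.3} {b4.1, b4.2} (out.j = its outer ports)
after beta, the pattern on (b1, b4, b3, b2) reads {out.1, b2.3} {out.2, b1.1, b1.2, b2.2} {out.3, b1.3, b3.2} {b2.1} {b3.1, b4.3} {b3.3} {b4.1, b4.2} (out.j = its outer ports)


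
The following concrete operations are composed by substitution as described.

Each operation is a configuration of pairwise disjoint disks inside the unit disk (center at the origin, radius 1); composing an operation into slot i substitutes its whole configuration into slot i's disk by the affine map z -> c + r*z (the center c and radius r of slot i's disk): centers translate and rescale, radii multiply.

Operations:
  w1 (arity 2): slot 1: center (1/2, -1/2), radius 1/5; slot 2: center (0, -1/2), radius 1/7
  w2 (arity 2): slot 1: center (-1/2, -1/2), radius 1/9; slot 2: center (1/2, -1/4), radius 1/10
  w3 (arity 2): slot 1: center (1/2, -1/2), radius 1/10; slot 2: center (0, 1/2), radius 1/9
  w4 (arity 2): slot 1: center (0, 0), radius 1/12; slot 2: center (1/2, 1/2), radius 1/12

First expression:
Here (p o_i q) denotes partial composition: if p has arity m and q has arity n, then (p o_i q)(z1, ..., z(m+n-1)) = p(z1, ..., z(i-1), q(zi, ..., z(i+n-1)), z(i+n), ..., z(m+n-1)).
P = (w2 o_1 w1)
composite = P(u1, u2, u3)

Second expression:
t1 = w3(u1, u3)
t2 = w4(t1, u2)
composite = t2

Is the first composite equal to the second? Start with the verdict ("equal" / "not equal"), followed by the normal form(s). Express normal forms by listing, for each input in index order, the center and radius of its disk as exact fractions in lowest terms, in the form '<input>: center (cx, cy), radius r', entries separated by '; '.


not equal: they reduce to u1: center (-4/9, -5/9), radius 1/45; u2: center (-1/2, -5/9), radius 1/63; u3: center (1/2, -1/4), radius 1/10 and u1: center (1/24, -1/24), radius 1/120; u2: center (1/2, 1/2), radius 1/12; u3: center (0, 1/24), radius 1/108

The first expression, normalized: u1: center (-4/9, -5/9), radius 1/45; u2: center (-1/2, -5/9), radius 1/63; u3: center (1/2, -1/4), radius 1/10
The second expression, normalized: u1: center (1/24, -1/24), radius 1/120; u2: center (1/2, 1/2), radius 1/12; u3: center (0, 1/24), radius 1/108
No match — not equal.


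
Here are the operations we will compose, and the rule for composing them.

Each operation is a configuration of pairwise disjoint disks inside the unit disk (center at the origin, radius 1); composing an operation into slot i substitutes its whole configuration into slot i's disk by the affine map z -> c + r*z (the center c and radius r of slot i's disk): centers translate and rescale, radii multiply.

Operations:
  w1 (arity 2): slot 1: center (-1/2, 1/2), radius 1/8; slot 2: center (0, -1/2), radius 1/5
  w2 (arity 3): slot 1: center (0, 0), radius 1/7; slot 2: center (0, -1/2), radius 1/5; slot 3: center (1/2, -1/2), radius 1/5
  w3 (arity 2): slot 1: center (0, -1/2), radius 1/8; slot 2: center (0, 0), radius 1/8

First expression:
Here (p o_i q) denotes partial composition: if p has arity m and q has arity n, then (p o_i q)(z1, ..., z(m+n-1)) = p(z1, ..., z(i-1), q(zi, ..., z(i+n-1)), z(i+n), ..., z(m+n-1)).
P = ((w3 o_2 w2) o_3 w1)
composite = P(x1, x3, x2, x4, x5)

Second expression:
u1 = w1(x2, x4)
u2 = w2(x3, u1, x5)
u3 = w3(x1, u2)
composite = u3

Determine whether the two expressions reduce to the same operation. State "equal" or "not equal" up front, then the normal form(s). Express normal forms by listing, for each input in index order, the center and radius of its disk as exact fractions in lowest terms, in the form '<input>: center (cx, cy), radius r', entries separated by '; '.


The first expression reduces to x1: center (0, -1/2), radius 1/8; x2: center (-1/80, -1/20), radius 1/320; x3: center (0, 0), radius 1/56; x4: center (0, -3/40), radius 1/200; x5: center (1/16, -1/16), radius 1/40
The second expression reduces to x1: center (0, -1/2), radius 1/8; x2: center (-1/80, -1/20), radius 1/320; x3: center (0, 0), radius 1/56; x4: center (0, -3/40), radius 1/200; x5: center (1/16, -1/16), radius 1/40
Both agree, so they are equal.

equal; the common form is x1: center (0, -1/2), radius 1/8; x2: center (-1/80, -1/20), radius 1/320; x3: center (0, 0), radius 1/56; x4: center (0, -3/40), radius 1/200; x5: center (1/16, -1/16), radius 1/40


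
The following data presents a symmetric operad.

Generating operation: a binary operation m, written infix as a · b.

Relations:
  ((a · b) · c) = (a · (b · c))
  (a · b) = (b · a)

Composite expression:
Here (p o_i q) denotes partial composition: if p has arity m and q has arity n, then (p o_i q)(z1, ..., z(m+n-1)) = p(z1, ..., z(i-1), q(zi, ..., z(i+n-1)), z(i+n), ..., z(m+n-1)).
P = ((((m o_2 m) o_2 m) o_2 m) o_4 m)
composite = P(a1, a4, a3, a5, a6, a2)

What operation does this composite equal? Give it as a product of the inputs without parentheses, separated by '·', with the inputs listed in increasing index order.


Shape and order are irrelevant to m; the a-input set decides.
(a4 · a3) flattens to a4 · a3
(a5 · a6) flattens to a5 · a6
((a4 · a3) · (a5 · a6)) flattens to a4 · a3 · a5 · a6
(((a4 · a3) · (a5 · a6)) · a2) flattens to a4 · a3 · a5 · a6 · a2
(a1 · (((a4 · a3) · (a5 · a6)) · a2)) flattens to a1 · a4 · a3 · a5 · a6 · a2
the factors in increasing index order: a1 · a2 · a3 · a4 · a5 · a6

a1 · a2 · a3 · a4 · a5 · a6


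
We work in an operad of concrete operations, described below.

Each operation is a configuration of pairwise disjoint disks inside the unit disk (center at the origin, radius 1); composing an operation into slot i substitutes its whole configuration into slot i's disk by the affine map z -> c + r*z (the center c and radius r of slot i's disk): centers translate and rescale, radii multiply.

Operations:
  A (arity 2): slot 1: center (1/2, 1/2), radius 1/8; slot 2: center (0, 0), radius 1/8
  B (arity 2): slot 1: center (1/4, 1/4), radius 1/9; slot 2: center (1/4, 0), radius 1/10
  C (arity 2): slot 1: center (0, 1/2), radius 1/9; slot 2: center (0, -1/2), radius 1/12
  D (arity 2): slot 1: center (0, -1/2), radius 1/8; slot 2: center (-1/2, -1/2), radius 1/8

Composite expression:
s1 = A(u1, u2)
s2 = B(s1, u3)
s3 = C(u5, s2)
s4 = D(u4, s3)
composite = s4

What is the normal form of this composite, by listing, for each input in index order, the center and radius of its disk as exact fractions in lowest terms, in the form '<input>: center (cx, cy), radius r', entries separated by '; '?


Follow each u-input down from D: c' goes to c + r*c', radius to r*r'.
tracing u4 down its 1-map path: center (0, -1/2), radius 1/8
tracing u5 down its 2-map path: center (-1/2, -7/16), radius 1/72
tracing u1 down its 4-map path: center (-1717/3456, -1933/3456), radius 1/6912
tracing u2 down its 4-map path: center (-191/384, -215/384), radius 1/6912
tracing u3 down its 3-map path: center (-191/384, -9/16), radius 1/960

u1: center (-1717/3456, -1933/3456), radius 1/6912; u2: center (-191/384, -215/384), radius 1/6912; u3: center (-191/384, -9/16), radius 1/960; u4: center (0, -1/2), radius 1/8; u5: center (-1/2, -7/16), radius 1/72


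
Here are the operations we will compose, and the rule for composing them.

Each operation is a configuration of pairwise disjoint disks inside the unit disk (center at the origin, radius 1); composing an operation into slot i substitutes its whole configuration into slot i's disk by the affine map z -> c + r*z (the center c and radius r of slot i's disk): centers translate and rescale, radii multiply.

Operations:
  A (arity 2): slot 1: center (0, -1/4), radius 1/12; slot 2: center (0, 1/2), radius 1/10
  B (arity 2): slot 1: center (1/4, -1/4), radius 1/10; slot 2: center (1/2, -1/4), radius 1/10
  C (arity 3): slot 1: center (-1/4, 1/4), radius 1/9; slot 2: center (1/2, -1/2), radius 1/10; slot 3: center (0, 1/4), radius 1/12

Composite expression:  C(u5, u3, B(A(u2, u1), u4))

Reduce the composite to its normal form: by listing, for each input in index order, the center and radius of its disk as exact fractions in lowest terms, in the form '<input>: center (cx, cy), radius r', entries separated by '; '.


Each u-disk chains the slot maps above it in C; radii multiply.
u5: after 1 affine step, its disk has center (-1/4, 1/4), radius 1/9
u3: after 1 affine step, its disk has center (1/2, -1/2), radius 1/10
u2: after 3 affine steps, its disk has center (1/48, 109/480), radius 1/1440
u1: after 3 affine steps, its disk has center (1/48, 7/30), radius 1/1200
u4: after 2 affine steps, its disk has center (1/24, 11/48), radius 1/120

u1: center (1/48, 7/30), radius 1/1200; u2: center (1/48, 109/480), radius 1/1440; u3: center (1/2, -1/2), radius 1/10; u4: center (1/24, 11/48), radius 1/120; u5: center (-1/4, 1/4), radius 1/9


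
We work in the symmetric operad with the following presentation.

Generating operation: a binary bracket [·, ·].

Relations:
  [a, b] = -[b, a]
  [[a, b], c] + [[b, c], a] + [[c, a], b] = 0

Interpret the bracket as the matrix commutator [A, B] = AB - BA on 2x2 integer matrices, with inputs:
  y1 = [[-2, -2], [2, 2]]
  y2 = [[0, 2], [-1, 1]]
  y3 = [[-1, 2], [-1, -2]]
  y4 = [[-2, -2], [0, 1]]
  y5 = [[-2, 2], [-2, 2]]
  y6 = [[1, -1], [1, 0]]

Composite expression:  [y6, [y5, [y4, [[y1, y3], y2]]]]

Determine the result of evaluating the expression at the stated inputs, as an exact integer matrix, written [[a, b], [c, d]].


[y1, y3] = [[-2, -6], [-2, 2]]
[[y1, y3], y2] = [[10, -14], [-2, -10]]
[y4, [[y1, y3], y2]] = [[4, 82], [-6, -4]]
[y5, [y4, [[y1, y3], y2]]] = [[152, -344], [-40, -152]]
[y6, [y5, [y4, [[y1, y3], y2]]]] = [[384, -40], [344, -384]]

[[384, -40], [344, -384]]


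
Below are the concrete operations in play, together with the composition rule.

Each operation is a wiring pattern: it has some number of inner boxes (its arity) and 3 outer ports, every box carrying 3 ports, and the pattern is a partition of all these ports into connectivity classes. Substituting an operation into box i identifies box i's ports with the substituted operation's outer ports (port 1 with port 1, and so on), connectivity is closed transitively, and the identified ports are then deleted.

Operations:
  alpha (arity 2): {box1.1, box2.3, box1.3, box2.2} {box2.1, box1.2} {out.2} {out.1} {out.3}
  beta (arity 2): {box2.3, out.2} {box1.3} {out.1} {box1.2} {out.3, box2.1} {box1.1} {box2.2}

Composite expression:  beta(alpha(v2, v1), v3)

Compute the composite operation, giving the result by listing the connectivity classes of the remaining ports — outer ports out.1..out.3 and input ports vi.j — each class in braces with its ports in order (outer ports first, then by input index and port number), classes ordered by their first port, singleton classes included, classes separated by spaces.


{out.1} {out.2, v3.3} {out.3, v3.1} {v1.1, v2.2} {v1.2, v1.3, v2.1, v2.3} {v3.2}

Two ports join when wires chain via beta-identified ports.
the subtree at alpha composes to {out.1} {out.2} {out.3} {v1.1, v2.2} {v1.2, v1.3, v2.1, v2.3} on (v2, v1); out.j = own outer ports
the subtree at beta composes to {out.1} {out.2, v3.3} {out.3, v3.1} {v1.1, v2.2} {v1.2, v1.3, v2.1, v2.3} {v3.2} on (v2, v1, v3); out.j = own outer ports


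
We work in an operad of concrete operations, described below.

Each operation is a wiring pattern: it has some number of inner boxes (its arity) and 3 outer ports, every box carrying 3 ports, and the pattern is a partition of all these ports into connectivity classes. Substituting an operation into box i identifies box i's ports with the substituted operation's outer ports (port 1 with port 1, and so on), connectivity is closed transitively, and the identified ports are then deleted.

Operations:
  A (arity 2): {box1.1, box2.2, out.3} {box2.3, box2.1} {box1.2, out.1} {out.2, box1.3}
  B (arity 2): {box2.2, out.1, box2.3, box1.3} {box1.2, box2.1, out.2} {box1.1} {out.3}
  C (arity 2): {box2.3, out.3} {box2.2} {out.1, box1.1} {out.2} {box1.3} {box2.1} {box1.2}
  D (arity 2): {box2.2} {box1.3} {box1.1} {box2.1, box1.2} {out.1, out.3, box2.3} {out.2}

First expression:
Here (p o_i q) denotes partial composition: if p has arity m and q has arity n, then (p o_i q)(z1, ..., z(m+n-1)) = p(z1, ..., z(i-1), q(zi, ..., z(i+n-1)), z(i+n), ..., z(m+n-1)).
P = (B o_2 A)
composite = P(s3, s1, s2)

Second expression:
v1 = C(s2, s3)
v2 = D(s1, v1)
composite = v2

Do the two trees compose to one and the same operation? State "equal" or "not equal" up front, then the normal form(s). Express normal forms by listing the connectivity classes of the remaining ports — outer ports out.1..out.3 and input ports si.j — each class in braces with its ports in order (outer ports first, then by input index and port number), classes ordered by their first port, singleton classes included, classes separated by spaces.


not equal; the first gives {out.1, s1.1, s1.3, s2.2, s3.3} {out.2, s1.2, s3.2} {out.3} {s2.1, s2.3} {s3.1} and the second {out.1, out.3, s3.3} {out.2} {s1.1} {s1.2, s2.1} {s1.3} {s2.2} {s2.3} {s3.1} {s3.2}

Normal form of the first expression: {out.1, s1.1, s1.3, s2.2, s3.3} {out.2, s1.2, s3.2} {out.3} {s2.1, s2.3} {s3.1}
Normal form of the second expression: {out.1, out.3, s3.3} {out.2} {s1.1} {s1.2, s2.1} {s1.3} {s2.2} {s2.3} {s3.1} {s3.2}
The normal forms differ: not equal.


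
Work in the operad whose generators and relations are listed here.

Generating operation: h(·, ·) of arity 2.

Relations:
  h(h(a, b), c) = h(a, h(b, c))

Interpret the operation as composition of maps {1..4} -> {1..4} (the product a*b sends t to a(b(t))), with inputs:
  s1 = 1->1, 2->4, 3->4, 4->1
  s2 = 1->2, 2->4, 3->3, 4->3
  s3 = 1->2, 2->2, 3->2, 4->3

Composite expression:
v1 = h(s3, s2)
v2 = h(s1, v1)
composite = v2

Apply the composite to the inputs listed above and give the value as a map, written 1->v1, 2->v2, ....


1->4, 2->4, 3->4, 4->4


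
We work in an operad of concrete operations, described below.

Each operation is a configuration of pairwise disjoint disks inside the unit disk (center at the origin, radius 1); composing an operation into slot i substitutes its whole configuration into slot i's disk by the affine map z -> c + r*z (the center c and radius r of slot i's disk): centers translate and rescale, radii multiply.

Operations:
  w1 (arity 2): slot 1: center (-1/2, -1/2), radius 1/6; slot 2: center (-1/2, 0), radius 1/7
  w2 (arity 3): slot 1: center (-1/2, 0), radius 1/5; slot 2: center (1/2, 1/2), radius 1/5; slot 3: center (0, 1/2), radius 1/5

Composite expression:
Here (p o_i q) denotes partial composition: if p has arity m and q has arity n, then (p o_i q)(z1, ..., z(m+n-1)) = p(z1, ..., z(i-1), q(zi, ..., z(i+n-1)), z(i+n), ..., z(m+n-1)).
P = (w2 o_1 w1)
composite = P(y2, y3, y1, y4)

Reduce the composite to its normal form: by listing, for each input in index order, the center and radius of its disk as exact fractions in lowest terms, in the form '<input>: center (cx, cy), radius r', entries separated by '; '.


y1: center (1/2, 1/2), radius 1/5; y2: center (-3/5, -1/10), radius 1/30; y3: center (-3/5, 0), radius 1/35; y4: center (0, 1/2), radius 1/5

Affine substitution under w2: radii multiply and y-centers shift.
input y2: applying the 2 nested substitutions gives center (-3/5, -1/10), radius 1/30
input y3: applying the 2 nested substitutions gives center (-3/5, 0), radius 1/35
input y1: applying the 1 nested substitution gives center (1/2, 1/2), radius 1/5
input y4: applying the 1 nested substitution gives center (0, 1/2), radius 1/5


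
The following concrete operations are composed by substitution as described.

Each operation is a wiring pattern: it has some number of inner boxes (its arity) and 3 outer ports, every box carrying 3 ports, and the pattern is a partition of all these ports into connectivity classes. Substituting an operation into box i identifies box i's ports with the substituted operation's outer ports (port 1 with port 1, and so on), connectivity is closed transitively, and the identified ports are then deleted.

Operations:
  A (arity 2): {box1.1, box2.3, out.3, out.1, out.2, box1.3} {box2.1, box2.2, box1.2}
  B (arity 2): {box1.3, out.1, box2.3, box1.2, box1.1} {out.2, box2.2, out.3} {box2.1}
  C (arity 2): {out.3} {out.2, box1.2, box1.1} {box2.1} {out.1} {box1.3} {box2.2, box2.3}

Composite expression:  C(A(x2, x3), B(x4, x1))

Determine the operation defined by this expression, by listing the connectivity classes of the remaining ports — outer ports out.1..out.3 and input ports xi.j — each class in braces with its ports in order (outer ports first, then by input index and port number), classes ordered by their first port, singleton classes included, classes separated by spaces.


{out.1} {out.2, x2.1, x2.3, x3.3} {out.3} {x1.1} {x1.2} {x1.3, x4.1, x4.2, x4.3} {x2.2, x3.1, x3.2}

Treat the ports identified at C as solder joints: merge, then drop.
stage A: inputs (x2, x3), connectivity {out.1, out.2, out.3, x2.1, x2.3, x3.3} {x2.2, x3.1, x3.2}, out.j its boundary
stage B: inputs (x4, x1), connectivity {out.1, x1.3, x4.1, x4.2, x4.3} {out.2, out.3, x1.2} {x1.1}, out.j its boundary
stage C: inputs (x2, x3, x4, x1), connectivity {out.1} {out.2, x2.1, x2.3, x3.3} {out.3} {x1.1} {x1.2} {x1.3, x4.1, x4.2, x4.3} {x2.2, x3.1, x3.2}, out.j its boundary


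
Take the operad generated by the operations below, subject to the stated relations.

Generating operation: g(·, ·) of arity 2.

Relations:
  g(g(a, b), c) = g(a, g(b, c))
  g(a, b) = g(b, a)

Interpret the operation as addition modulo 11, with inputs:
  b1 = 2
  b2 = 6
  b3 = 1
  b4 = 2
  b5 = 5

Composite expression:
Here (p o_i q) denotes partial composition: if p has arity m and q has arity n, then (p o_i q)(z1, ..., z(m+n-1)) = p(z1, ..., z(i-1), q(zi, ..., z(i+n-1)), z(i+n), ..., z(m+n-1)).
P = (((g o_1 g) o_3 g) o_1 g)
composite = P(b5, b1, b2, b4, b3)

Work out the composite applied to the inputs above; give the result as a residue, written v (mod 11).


5 (mod 11)

g(b5, b1) = 7
g(g(b5, b1), b2) = 2
g(b4, b3) = 3
g(g(g(b5, b1), b2), g(b4, b3)) = 5


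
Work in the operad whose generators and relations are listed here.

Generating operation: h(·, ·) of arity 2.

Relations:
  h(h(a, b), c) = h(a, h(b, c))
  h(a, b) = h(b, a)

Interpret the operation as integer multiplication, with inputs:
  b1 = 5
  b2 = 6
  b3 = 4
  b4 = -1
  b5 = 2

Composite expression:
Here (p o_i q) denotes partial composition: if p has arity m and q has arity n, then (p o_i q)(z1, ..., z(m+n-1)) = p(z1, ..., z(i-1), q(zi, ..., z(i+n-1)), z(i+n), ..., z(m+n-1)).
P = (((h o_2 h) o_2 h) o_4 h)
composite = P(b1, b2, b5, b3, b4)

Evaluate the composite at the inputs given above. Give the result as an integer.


-240

h(b2, b5) = 12
h(b3, b4) = -4
h(h(b2, b5), h(b3, b4)) = -48
h(b1, h(h(b2, b5), h(b3, b4))) = -240


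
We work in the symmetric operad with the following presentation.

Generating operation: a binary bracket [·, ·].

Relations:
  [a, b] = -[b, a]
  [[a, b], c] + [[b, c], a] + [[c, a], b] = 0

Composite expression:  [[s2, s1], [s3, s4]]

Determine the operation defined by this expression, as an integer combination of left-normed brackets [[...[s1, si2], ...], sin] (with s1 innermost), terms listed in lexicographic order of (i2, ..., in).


-[[[s1, s2], s3], s4] + [[[s1, s2], s4], s3]

Left-normed coefficients sit on the s1-initial expansion words.
Composite bracket: [[s2, s1], [s3, s4]]
Full expansion: 8 signed words from ab - ba (2^3 = 8).
Coefficients come from the s1-initial words:
  from s1s2s3s4, sign -1: term -[[[s1, s2], s3], s4]
  from s1s2s4s3, sign +1: term +[[[s1, s2], s4], s3]
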